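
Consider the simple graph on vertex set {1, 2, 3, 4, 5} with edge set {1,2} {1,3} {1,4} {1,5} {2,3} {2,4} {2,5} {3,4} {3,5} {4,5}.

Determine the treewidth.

4

A width-4 tree decomposition is:
Bags: B1 = {1, 2, 3, 4, 5}
Tree: (single bag)
A single bag containing all 5 vertices is trivially a valid decomposition of width 4. On the other hand G contains the 5-clique {1, 2, 3, 4, 5}. A clique must lie in a single bag of any decomposition, so no decomposition can have width below 4. Combining the bounds, tw(G) = 4.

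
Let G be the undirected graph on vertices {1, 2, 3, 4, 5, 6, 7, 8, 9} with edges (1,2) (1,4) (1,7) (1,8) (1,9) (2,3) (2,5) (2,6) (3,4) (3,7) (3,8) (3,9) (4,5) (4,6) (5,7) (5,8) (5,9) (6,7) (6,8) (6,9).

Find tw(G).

4

A width-4 tree decomposition is:
Bags: B1 = {1, 2, 3, 5, 6}  B2 = {1, 3, 5, 6, 7}  B3 = {1, 3, 5, 6, 8}  B4 = {1, 3, 4, 5, 6}  B5 = {1, 3, 5, 6, 9}
Tree: B1–B2, B2–B3, B3–B4, B4–B5
The largest bag has 5 vertices, giving width 4; this decomposition certifies tw(G) ≤ 4. For the lower bound: the 5 vertex sets {2,5}, {3,7}, {1,8}, {6}, {4} are disjoint, each induces a connected subgraph, and every pair is joined by at least one edge of G. Contracting each set to a single vertex therefore yields K_{5} as a minor, and since treewidth is minor-monotone, tw(G) ≥ tw(K_{5}) = 4. The upper and lower bounds meet at 4, so that is the treewidth.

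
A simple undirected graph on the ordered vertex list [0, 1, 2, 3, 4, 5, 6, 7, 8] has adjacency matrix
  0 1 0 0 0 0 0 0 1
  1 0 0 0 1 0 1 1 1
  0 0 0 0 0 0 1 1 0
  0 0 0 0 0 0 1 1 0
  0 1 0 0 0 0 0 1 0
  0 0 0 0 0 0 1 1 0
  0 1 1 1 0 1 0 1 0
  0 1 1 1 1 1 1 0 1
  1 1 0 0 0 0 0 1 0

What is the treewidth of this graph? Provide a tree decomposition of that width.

Treewidth 2.
One optimal decomposition is:
Bags: B1 = {1, 6, 7}  B2 = {1, 7, 8}  B3 = {3, 6, 7}  B4 = {2, 6, 7}  B5 = {5, 6, 7}  B6 = {1, 4, 7}  B7 = {0, 1, 8}
Tree: B1–B2, B1–B3, B3–B4, B4–B5, B1–B6, B2–B7

The largest bag has 3 vertices, giving width 2; this decomposition certifies tw(G) ≤ 2. Conversely, {0, 1, 8} is a clique of size 3, and the vertices of any clique must share a bag in every tree decomposition; so some bag has ≥ 3 vertices and tw(G) ≥ 2. Therefore the treewidth is 2.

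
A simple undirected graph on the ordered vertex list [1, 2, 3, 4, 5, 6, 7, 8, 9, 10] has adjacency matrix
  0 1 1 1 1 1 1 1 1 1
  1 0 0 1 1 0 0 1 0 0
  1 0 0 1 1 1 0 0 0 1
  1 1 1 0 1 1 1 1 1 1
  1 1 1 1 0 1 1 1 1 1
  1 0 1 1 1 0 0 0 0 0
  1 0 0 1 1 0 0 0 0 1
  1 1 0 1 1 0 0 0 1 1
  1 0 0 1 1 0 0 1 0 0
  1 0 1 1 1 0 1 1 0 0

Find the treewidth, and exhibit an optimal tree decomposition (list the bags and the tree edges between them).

The largest bag has 5 vertices, giving width 4; this decomposition certifies tw(G) ≤ 4. Conversely, {1, 4, 5, 8, 9} is a clique of size 5, and the vertices of any clique must share a bag in every tree decomposition; so some bag has ≥ 5 vertices and tw(G) ≥ 4. Hence tw(G) = 4 exactly.

Treewidth 4.
One optimal decomposition is:
Bags: B1 = {1, 3, 4, 5, 6}  B2 = {1, 3, 4, 5, 10}  B3 = {1, 4, 5, 7, 10}  B4 = {1, 4, 5, 8, 10}  B5 = {1, 2, 4, 5, 8}  B6 = {1, 4, 5, 8, 9}
Tree: B1–B2, B2–B3, B2–B4, B4–B5, B4–B6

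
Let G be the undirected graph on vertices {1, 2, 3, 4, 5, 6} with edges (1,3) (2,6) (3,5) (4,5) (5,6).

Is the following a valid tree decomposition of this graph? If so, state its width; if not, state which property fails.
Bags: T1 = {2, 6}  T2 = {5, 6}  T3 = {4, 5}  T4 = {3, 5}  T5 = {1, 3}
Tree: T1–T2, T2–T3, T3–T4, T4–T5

Yes; width 1.

Every vertex of G appears in some bag (union = {1, 2, 3, 4, 5, 6}); every edge is covered by a bag; and for each vertex v the set of bags containing v is connected in the bag tree. The decomposition is therefore valid. The largest bag has 2 vertices, so the width is 1.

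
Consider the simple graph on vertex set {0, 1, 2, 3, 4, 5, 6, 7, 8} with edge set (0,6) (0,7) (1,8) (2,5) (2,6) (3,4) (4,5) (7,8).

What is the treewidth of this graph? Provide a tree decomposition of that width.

Each bag holds 2 vertices, so the decomposition has width 1, which upper-bounds the treewidth. Any graph with an edge has treewidth ≥ 1, and G has the edge 1–8. The upper and lower bounds meet at 1, so that is the treewidth.

Treewidth 1.
Bags: B1 = {1, 8}  B2 = {7, 8}  B3 = {0, 7}  B4 = {0, 6}  B5 = {2, 6}  B6 = {2, 5}  B7 = {4, 5}  B8 = {3, 4}
Tree: B1–B2, B2–B3, B3–B4, B4–B5, B5–B6, B6–B7, B7–B8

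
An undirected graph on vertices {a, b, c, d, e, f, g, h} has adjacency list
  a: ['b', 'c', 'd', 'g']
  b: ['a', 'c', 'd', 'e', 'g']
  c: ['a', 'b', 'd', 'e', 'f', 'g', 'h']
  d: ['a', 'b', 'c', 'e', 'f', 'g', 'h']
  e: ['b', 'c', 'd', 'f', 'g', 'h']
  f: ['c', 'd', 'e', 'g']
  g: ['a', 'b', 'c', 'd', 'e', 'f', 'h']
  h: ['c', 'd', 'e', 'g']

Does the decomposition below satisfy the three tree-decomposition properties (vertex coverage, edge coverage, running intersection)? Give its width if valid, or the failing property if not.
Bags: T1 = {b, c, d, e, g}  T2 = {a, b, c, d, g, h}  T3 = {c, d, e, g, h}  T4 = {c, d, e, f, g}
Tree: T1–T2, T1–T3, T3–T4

A tree decomposition must satisfy three properties: every vertex lies in some bag; for every edge, both endpoints lie together in some bag; and for every vertex, the bags containing it form a connected subtree. Here bags containing vertex h are not connected in the tree, so the decomposition is invalid.

No — bags containing vertex h are not connected in the tree.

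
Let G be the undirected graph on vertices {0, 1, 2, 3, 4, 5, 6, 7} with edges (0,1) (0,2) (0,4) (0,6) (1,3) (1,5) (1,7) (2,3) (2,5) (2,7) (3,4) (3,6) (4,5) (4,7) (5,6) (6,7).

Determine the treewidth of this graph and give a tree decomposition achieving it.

Each bag holds 5 vertices, so the decomposition has width 4, which upper-bounds the treewidth. For the lower bound: the 5 vertex sets {2,5}, {1,3}, {0,4}, {7}, {6} are disjoint, each induces a connected subgraph, and every pair is joined by at least one edge of G. Contracting each set to a single vertex therefore yields K_{5} as a minor, and since treewidth is minor-monotone, tw(G) ≥ tw(K_{5}) = 4. The upper and lower bounds meet at 4, so that is the treewidth.

Treewidth 4.
Bags: B1 = {0, 2, 3, 5, 7}  B2 = {0, 1, 3, 5, 7}  B3 = {0, 3, 4, 5, 7}  B4 = {0, 3, 5, 6, 7}
Tree: B1–B2, B2–B3, B3–B4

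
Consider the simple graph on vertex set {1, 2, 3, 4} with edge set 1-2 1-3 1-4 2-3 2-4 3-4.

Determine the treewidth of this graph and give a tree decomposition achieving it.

Treewidth 3.
Bags: B1 = {1, 2, 3, 4}
Tree: (single bag)

A single bag containing all 4 vertices is trivially a valid decomposition of width 3. For the lower bound, the 4 vertices {1, 2, 3, 4} are pairwise adjacent, and any tree decomposition puts a clique entirely inside one bag — forcing width ≥ 3. Therefore the treewidth is 3.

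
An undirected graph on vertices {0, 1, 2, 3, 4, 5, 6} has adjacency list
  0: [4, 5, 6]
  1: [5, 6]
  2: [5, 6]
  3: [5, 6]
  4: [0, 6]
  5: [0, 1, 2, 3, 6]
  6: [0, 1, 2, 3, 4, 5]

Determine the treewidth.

2

A width-2 tree decomposition is:
Bags: B1 = {0, 5, 6}  B2 = {1, 5, 6}  B3 = {0, 4, 6}  B4 = {2, 5, 6}  B5 = {3, 5, 6}
Tree: B1–B2, B1–B3, B2–B4, B2–B5
Every bag has size at most 3, so the width is 3 − 1 = 2 and tw(G) ≤ 2. Conversely, {0, 4, 6} is a clique of size 3, and the vertices of any clique must share a bag in every tree decomposition; so some bag has ≥ 3 vertices and tw(G) ≥ 2. The upper and lower bounds meet at 2, so that is the treewidth.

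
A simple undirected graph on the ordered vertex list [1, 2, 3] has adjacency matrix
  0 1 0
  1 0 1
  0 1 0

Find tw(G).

1

A width-1 tree decomposition is:
Bags: B1 = {2, 3}  B2 = {1, 2}
Tree: B1–B2
Each bag holds 2 vertices, so the decomposition has width 1, which upper-bounds the treewidth. G has an edge, so its treewidth is at least 1. Combining the bounds, tw(G) = 1.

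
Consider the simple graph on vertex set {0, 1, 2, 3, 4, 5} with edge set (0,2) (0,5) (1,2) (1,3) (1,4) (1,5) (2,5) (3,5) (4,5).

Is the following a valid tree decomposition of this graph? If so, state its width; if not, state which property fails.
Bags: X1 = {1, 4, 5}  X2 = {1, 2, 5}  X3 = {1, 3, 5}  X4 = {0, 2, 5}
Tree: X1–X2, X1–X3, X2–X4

Every vertex of G appears in some bag (union = {0, 1, 2, 3, 4, 5}); every edge is covered by a bag; and for each vertex v the set of bags containing v is connected in the bag tree. The decomposition is therefore valid. The largest bag has 3 vertices, so the width is 2.

Yes; width 2.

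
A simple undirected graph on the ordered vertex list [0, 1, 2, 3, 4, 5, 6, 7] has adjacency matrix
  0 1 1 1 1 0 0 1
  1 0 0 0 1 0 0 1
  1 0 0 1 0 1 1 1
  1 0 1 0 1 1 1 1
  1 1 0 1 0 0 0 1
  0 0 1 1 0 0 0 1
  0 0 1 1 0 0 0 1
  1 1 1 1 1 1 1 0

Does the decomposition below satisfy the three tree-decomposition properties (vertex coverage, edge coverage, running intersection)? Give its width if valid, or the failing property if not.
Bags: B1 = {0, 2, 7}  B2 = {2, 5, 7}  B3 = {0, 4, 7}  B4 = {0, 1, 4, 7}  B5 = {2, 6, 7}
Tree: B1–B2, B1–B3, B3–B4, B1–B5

A tree decomposition must satisfy three properties: every vertex lies in some bag; for every edge, both endpoints lie together in some bag; and for every vertex, the bags containing it form a connected subtree. Here vertex 3 appears in no bag, so the decomposition is invalid.

No — vertex 3 appears in no bag.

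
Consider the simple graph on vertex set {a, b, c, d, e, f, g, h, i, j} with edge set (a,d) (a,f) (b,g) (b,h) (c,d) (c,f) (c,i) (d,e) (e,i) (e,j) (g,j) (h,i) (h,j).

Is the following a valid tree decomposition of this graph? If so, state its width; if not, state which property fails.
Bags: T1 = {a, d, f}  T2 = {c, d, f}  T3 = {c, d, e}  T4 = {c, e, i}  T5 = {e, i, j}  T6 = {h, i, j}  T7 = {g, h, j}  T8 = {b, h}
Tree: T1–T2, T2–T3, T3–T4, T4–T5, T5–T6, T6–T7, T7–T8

A tree decomposition must satisfy three properties: every vertex lies in some bag; for every edge, both endpoints lie together in some bag; and for every vertex, the bags containing it form a connected subtree. Here edge (g,b) lies in no bag, so the decomposition is invalid.

No — edge (g,b) lies in no bag.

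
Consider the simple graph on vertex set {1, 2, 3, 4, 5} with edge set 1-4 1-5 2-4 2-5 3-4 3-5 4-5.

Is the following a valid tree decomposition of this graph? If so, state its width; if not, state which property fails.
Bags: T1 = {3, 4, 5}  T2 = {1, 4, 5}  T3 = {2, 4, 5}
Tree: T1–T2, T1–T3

Checking the three conditions: (i) the bags cover all of {1, 2, 3, 4, 5}; (ii) for each edge, some bag contains both endpoints; (iii) the bags containing any fixed vertex form a subtree. All hold, so the decomposition is valid with width 3 − 1 = 2.

Yes; width 2.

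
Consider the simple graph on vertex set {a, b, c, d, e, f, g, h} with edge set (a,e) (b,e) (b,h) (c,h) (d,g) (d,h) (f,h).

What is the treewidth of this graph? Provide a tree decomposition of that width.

Treewidth 1.
One such decomposition:
Bags: B1 = {c, h}  B2 = {b, h}  B3 = {d, h}  B4 = {d, g}  B5 = {f, h}  B6 = {b, e}  B7 = {a, e}
Tree: B1–B2, B1–B3, B3–B4, B3–B5, B2–B6, B6–B7

Every bag has size at most 2, so the width is 2 − 1 = 1 and tw(G) ≤ 1. Any graph with an edge has treewidth ≥ 1, and G has the edge c–h. Combining the bounds, tw(G) = 1.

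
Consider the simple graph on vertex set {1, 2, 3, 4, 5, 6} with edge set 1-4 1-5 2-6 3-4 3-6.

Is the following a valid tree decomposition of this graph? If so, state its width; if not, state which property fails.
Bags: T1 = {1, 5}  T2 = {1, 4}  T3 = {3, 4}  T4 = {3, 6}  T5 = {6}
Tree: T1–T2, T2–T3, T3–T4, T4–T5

No — vertex 2 appears in no bag.

A tree decomposition must satisfy three properties: every vertex lies in some bag; for every edge, both endpoints lie together in some bag; and for every vertex, the bags containing it form a connected subtree. Here vertex 2 appears in no bag, so the decomposition is invalid.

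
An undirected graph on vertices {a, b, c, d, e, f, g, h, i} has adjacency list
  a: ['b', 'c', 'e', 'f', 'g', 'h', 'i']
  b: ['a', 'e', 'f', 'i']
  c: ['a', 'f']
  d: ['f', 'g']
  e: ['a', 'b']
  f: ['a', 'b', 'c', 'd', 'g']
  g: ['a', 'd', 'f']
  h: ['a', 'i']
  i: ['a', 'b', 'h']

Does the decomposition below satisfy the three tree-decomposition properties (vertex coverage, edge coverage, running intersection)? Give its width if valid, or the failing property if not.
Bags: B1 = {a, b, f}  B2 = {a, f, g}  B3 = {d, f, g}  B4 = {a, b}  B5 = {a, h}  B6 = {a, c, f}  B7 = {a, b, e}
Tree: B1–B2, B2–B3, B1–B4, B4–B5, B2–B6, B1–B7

No — vertex i appears in no bag.

A tree decomposition must satisfy three properties: every vertex lies in some bag; for every edge, both endpoints lie together in some bag; and for every vertex, the bags containing it form a connected subtree. Here vertex i appears in no bag, so the decomposition is invalid.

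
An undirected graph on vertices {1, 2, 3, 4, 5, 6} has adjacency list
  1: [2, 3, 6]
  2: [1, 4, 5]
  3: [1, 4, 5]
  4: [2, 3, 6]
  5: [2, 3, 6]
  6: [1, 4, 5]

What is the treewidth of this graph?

3

A width-3 tree decomposition is:
Bags: B1 = {1, 3, 4, 5}  B2 = {1, 4, 5, 6}  B3 = {1, 2, 4, 5}
Tree: B1–B2, B2–B3
Every bag has size at most 4, so the width is 4 − 1 = 3 and tw(G) ≤ 3. For the lower bound: the 4 vertex sets {3,5}, {4,6}, {1}, {2} are disjoint, each induces a connected subgraph, and every pair is joined by at least one edge of G. Contracting each set to a single vertex therefore yields K_{4} as a minor, and since treewidth is minor-monotone, tw(G) ≥ tw(K_{4}) = 3. Therefore the treewidth is 3.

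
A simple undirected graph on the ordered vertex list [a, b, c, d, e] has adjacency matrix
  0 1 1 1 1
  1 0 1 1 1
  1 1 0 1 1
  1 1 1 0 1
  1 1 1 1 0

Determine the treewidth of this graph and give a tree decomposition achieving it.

A single bag containing all 5 vertices is trivially a valid decomposition of width 4. Conversely, {a, b, c, d, e} is a clique of size 5, and the vertices of any clique must share a bag in every tree decomposition; so some bag has ≥ 5 vertices and tw(G) ≥ 4. Therefore the treewidth is 4.

Treewidth 4.
One optimal decomposition is:
Bags: B1 = {a, b, c, d, e}
Tree: (single bag)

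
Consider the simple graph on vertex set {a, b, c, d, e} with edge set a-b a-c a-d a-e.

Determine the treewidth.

A width-1 tree decomposition is:
Bags: B1 = {a, b}  B2 = {a, d}  B3 = {a, e}  B4 = {a, c}
Tree: B1–B2, B1–B3, B1–B4
Every bag has size at most 2, so the width is 2 − 1 = 1 and tw(G) ≤ 1. Any graph with an edge has treewidth ≥ 1, and G has the edge a–b. Therefore the treewidth is 1.

1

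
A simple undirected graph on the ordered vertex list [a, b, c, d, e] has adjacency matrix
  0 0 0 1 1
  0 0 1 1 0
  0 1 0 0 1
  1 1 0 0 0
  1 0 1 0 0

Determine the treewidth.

A width-2 tree decomposition is:
Bags: B1 = {a, c, e}  B2 = {a, b, c}  B3 = {a, b, d}
Tree: B1–B2, B2–B3
Each bag holds 3 vertices, so the decomposition has width 2, which upper-bounds the treewidth. For the lower bound, G contains the cycle a–e–c–b–d–a, so G is not a forest; only forests have treewidth ≤ 1, hence tw(G) ≥ 2. Therefore the treewidth is 2.

2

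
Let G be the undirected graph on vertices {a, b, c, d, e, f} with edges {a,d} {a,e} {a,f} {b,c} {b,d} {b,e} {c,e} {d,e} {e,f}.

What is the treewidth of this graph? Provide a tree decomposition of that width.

Every bag has size at most 3, so the width is 3 − 1 = 2 and tw(G) ≤ 2. On the other hand G contains the 3-clique {a, d, e}. A clique must lie in a single bag of any decomposition, so no decomposition can have width below 2. The upper and lower bounds meet at 2, so that is the treewidth.

Treewidth 2.
One such decomposition:
Bags: B1 = {b, d, e}  B2 = {b, c, e}  B3 = {a, d, e}  B4 = {a, e, f}
Tree: B1–B2, B1–B3, B3–B4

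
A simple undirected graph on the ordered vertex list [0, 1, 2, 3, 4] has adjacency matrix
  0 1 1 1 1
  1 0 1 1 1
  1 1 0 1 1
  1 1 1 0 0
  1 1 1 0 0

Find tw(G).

3

A width-3 tree decomposition is:
Bags: B1 = {0, 1, 2, 3}  B2 = {0, 1, 2, 4}
Tree: B1–B2
The largest bag has 4 vertices, giving width 3; this decomposition certifies tw(G) ≤ 3. On the other hand G contains the 4-clique {0, 1, 2, 3}. A clique must lie in a single bag of any decomposition, so no decomposition can have width below 3. Hence tw(G) = 3 exactly.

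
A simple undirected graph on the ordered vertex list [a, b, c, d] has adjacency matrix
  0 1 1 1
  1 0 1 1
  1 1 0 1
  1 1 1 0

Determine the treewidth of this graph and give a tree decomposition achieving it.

Treewidth 3.
One such decomposition:
Bags: B1 = {a, b, c, d}
Tree: (single bag)

With just one bag of size 4, the width is 4 − 1 = 3, so tw(G) ≤ 3. Conversely, {a, b, c, d} is a clique of size 4, and the vertices of any clique must share a bag in every tree decomposition; so some bag has ≥ 4 vertices and tw(G) ≥ 3. Therefore the treewidth is 3.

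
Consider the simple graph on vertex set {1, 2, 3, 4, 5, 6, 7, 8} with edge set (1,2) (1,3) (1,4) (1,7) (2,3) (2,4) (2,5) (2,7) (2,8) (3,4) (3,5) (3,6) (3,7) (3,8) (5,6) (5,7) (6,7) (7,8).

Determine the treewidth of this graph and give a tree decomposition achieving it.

Treewidth 3.
One such decomposition:
Bags: B1 = {1, 2, 3, 7}  B2 = {2, 3, 5, 7}  B3 = {1, 2, 3, 4}  B4 = {3, 5, 6, 7}  B5 = {2, 3, 7, 8}
Tree: B1–B2, B1–B3, B2–B4, B2–B5

Every bag has size at most 4, so the width is 4 − 1 = 3 and tw(G) ≤ 3. Conversely, {1, 2, 3, 4} is a clique of size 4, and the vertices of any clique must share a bag in every tree decomposition; so some bag has ≥ 4 vertices and tw(G) ≥ 3. Hence tw(G) = 3 exactly.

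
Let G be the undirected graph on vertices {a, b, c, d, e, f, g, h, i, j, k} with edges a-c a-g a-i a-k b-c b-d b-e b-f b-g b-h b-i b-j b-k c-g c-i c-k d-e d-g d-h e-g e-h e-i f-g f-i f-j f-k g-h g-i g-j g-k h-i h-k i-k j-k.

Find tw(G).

4

A width-4 tree decomposition is:
Bags: B1 = {b, g, h, i, k}  B2 = {b, c, g, i, k}  B3 = {b, f, g, i, k}  B4 = {a, c, g, i, k}  B5 = {b, f, g, j, k}  B6 = {b, e, g, h, i}  B7 = {b, d, e, g, h}
Tree: B1–B2, B2–B3, B2–B4, B3–B5, B1–B6, B6–B7
Every bag has size at most 5, so the width is 5 − 1 = 4 and tw(G) ≤ 4. On the other hand G contains the 5-clique {a, c, g, i, k}. A clique must lie in a single bag of any decomposition, so no decomposition can have width below 4. Therefore the treewidth is 4.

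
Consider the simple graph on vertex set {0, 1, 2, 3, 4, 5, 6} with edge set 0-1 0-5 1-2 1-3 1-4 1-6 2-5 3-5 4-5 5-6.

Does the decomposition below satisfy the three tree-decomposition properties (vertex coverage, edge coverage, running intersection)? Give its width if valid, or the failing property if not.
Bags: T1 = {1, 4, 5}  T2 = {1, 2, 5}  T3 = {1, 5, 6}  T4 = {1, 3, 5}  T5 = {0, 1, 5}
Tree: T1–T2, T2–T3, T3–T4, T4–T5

Yes; width 2.

Every vertex of G appears in some bag (union = {0, 1, 2, 3, 4, 5, 6}); every edge is covered by a bag; and for each vertex v the set of bags containing v is connected in the bag tree. The decomposition is therefore valid. The largest bag has 3 vertices, so the width is 2.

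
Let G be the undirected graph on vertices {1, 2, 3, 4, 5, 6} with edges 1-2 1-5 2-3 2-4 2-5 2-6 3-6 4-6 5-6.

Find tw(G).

2

A width-2 tree decomposition is:
Bags: B1 = {2, 5, 6}  B2 = {1, 2, 5}  B3 = {2, 3, 6}  B4 = {2, 4, 6}
Tree: B1–B2, B1–B3, B3–B4
Every bag has size at most 3, so the width is 3 − 1 = 2 and tw(G) ≤ 2. For the lower bound, the 3 vertices {1, 2, 5} are pairwise adjacent, and any tree decomposition puts a clique entirely inside one bag — forcing width ≥ 2. Therefore the treewidth is 2.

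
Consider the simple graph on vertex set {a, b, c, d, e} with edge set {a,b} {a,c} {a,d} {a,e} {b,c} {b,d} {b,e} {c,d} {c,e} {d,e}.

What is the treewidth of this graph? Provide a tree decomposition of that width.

With just one bag of size 5, the width is 5 − 1 = 4, so tw(G) ≤ 4. On the other hand G contains the 5-clique {a, b, c, d, e}. A clique must lie in a single bag of any decomposition, so no decomposition can have width below 4. Therefore the treewidth is 4.

Treewidth 4.
One such decomposition:
Bags: B1 = {a, b, c, d, e}
Tree: (single bag)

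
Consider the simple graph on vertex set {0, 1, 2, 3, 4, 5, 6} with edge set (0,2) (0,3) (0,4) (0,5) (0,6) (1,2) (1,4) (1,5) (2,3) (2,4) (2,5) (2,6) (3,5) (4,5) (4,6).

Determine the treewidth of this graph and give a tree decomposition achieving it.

Treewidth 3.
One optimal decomposition is:
Bags: B1 = {0, 2, 4, 6}  B2 = {0, 2, 4, 5}  B3 = {0, 2, 3, 5}  B4 = {1, 2, 4, 5}
Tree: B1–B2, B2–B3, B2–B4

Every bag has size at most 4, so the width is 4 − 1 = 3 and tw(G) ≤ 3. For the lower bound, the 4 vertices {0, 2, 3, 5} are pairwise adjacent, and any tree decomposition puts a clique entirely inside one bag — forcing width ≥ 3. Hence tw(G) = 3 exactly.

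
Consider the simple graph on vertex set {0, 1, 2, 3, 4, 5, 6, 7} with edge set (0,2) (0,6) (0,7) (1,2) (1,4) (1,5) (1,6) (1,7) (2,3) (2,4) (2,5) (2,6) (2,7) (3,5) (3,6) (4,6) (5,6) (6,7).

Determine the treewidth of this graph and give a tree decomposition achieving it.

Treewidth 3.
One optimal decomposition is:
Bags: B1 = {1, 2, 4, 6}  B2 = {1, 2, 5, 6}  B3 = {1, 2, 6, 7}  B4 = {2, 3, 5, 6}  B5 = {0, 2, 6, 7}
Tree: B1–B2, B1–B3, B2–B4, B3–B5

Each bag holds 4 vertices, so the decomposition has width 3, which upper-bounds the treewidth. Conversely, {0, 2, 6, 7} is a clique of size 4, and the vertices of any clique must share a bag in every tree decomposition; so some bag has ≥ 4 vertices and tw(G) ≥ 3. Combining the bounds, tw(G) = 3.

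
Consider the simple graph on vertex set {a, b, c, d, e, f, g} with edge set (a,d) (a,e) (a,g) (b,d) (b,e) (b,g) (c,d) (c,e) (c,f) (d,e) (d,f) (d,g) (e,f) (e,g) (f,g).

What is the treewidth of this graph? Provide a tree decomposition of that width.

Treewidth 3.
Bags: B1 = {d, e, f, g}  B2 = {b, d, e, g}  B3 = {c, d, e, f}  B4 = {a, d, e, g}
Tree: B1–B2, B1–B3, B1–B4

Each bag holds 4 vertices, so the decomposition has width 3, which upper-bounds the treewidth. On the other hand G contains the 4-clique {d, e, f, g}. A clique must lie in a single bag of any decomposition, so no decomposition can have width below 3. Therefore the treewidth is 3.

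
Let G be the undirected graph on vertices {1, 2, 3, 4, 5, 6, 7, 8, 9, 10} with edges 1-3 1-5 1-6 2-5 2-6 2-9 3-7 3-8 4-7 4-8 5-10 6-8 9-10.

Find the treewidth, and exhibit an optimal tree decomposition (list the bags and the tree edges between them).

Treewidth 2.
Bags: B1 = {2, 9, 10}  B2 = {2, 5, 10}  B3 = {2, 5, 6}  B4 = {1, 5, 6}  B5 = {1, 6, 8}  B6 = {1, 3, 8}  B7 = {3, 4, 8}  B8 = {3, 4, 7}
Tree: B1–B2, B2–B3, B3–B4, B4–B5, B5–B6, B6–B7, B7–B8

The largest bag has 3 vertices, giving width 2; this decomposition certifies tw(G) ≤ 2. The edges 9–10–5–2–9 form a cycle, so G is not a tree and its treewidth is at least 2. Combining the bounds, tw(G) = 2.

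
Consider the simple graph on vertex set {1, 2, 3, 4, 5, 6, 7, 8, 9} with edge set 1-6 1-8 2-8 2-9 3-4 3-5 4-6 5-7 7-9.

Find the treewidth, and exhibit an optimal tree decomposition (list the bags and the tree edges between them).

Each bag holds 3 vertices, so the decomposition has width 2, which upper-bounds the treewidth. The edges 3–4–6–1–8–2–9–7–5–3 form a cycle, so G is not a tree and its treewidth is at least 2. The upper and lower bounds meet at 2, so that is the treewidth.

Treewidth 2.
One optimal decomposition is:
Bags: B1 = {3, 4, 6}  B2 = {1, 3, 6}  B3 = {1, 3, 8}  B4 = {2, 3, 8}  B5 = {2, 3, 9}  B6 = {3, 7, 9}  B7 = {3, 5, 7}
Tree: B1–B2, B2–B3, B3–B4, B4–B5, B5–B6, B6–B7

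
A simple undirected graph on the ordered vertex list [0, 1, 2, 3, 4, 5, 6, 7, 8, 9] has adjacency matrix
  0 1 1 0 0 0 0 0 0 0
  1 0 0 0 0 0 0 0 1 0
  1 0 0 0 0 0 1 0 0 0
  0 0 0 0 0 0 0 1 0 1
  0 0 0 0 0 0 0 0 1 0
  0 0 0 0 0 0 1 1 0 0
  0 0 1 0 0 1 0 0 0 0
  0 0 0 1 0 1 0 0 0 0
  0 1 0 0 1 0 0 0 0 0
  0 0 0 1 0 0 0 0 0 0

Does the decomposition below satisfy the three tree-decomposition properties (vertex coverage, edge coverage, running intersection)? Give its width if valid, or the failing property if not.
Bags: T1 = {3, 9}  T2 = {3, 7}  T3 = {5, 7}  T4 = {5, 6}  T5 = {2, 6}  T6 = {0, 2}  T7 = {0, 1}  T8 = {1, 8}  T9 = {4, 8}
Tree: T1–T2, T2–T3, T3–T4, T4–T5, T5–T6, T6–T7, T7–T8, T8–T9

Vertex coverage: the bags together contain {0, 1, 2, 3, 4, 5, 6, 7, 8, 9}, the full vertex set. Edge coverage: each edge of G has both endpoints in at least one bag. Running intersection: for every vertex, the bags containing it form a connected subtree. All three properties hold, so this is a valid tree decomposition of width max|bag| − 1 = 1, and hence tw(G) ≤ 1.

Yes; width 1.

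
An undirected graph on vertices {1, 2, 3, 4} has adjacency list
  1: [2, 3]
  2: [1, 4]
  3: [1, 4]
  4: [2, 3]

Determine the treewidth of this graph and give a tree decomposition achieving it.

Each bag holds 3 vertices, so the decomposition has width 2, which upper-bounds the treewidth. Since 1–2–4–3–1 is a cycle in G, G is not acyclic. Forests are exactly the graphs of treewidth ≤ 1, so tw(G) ≥ 2. The upper and lower bounds meet at 2, so that is the treewidth.

Treewidth 2.
One optimal decomposition is:
Bags: B1 = {1, 2, 4}  B2 = {1, 3, 4}
Tree: B1–B2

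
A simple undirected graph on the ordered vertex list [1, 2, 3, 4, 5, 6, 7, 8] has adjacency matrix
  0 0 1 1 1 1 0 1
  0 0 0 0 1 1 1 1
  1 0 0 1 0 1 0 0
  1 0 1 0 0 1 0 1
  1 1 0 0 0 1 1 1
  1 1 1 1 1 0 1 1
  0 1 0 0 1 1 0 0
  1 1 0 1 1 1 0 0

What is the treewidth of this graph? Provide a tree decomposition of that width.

Each bag holds 4 vertices, so the decomposition has width 3, which upper-bounds the treewidth. On the other hand G contains the 4-clique {1, 4, 6, 8}. A clique must lie in a single bag of any decomposition, so no decomposition can have width below 3. Therefore the treewidth is 3.

Treewidth 3.
Bags: B1 = {2, 5, 6, 7}  B2 = {2, 5, 6, 8}  B3 = {1, 5, 6, 8}  B4 = {1, 4, 6, 8}  B5 = {1, 3, 4, 6}
Tree: B1–B2, B2–B3, B3–B4, B4–B5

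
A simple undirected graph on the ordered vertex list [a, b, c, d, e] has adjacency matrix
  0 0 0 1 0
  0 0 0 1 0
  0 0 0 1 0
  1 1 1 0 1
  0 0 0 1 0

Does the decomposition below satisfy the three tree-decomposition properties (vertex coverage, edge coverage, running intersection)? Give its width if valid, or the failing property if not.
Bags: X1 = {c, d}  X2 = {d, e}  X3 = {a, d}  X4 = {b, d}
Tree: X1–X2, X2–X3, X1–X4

Vertex coverage: the bags together contain {a, b, c, d, e}, the full vertex set. Edge coverage: each edge of G has both endpoints in at least one bag. Running intersection: for every vertex, the bags containing it form a connected subtree. All three properties hold, so this is a valid tree decomposition of width max|bag| − 1 = 1, and hence tw(G) ≤ 1.

Yes; width 1.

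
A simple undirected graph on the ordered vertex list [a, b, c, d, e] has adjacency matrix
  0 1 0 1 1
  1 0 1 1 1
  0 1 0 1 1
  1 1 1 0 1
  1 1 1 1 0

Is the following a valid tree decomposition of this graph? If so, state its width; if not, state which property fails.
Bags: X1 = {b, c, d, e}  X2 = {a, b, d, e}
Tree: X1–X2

Yes; width 3.

Vertex coverage: the bags together contain {a, b, c, d, e}, the full vertex set. Edge coverage: each edge of G has both endpoints in at least one bag. Running intersection: for every vertex, the bags containing it form a connected subtree. All three properties hold, so this is a valid tree decomposition of width max|bag| − 1 = 3, and hence tw(G) ≤ 3.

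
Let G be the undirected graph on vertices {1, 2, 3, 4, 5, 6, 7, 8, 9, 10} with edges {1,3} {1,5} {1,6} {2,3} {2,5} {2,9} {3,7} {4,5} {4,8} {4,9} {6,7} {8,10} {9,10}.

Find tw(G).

A width-2 tree decomposition is:
Bags: B1 = {4, 8, 10}  B2 = {4, 9, 10}  B3 = {4, 5, 9}  B4 = {2, 5, 9}  B5 = {1, 2, 5}  B6 = {1, 2, 3}  B7 = {1, 3, 6}  B8 = {3, 6, 7}
Tree: B1–B2, B2–B3, B3–B4, B4–B5, B5–B6, B6–B7, B7–B8
Every bag has size at most 3, so the width is 3 − 1 = 2 and tw(G) ≤ 2. For the lower bound, G contains the cycle 8–10–9–4–8, so G is not a forest; only forests have treewidth ≤ 1, hence tw(G) ≥ 2. Therefore the treewidth is 2.

2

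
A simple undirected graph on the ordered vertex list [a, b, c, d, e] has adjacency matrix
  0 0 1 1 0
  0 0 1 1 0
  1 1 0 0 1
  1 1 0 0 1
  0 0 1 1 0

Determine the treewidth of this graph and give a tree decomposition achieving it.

Each bag holds 3 vertices, so the decomposition has width 2, which upper-bounds the treewidth. For the lower bound, G contains the cycle e–c–b–d–e, so G is not a forest; only forests have treewidth ≤ 1, hence tw(G) ≥ 2. The upper and lower bounds meet at 2, so that is the treewidth.

Treewidth 2.
One optimal decomposition is:
Bags: B1 = {c, d, e}  B2 = {b, c, d}  B3 = {a, c, d}
Tree: B1–B2, B2–B3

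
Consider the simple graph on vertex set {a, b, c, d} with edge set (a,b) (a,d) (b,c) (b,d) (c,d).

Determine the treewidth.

A width-2 tree decomposition is:
Bags: B1 = {b, c, d}  B2 = {a, b, d}
Tree: B1–B2
Each bag holds 3 vertices, so the decomposition has width 2, which upper-bounds the treewidth. Conversely, {b, c, d} is a clique of size 3, and the vertices of any clique must share a bag in every tree decomposition; so some bag has ≥ 3 vertices and tw(G) ≥ 2. Combining the bounds, tw(G) = 2.

2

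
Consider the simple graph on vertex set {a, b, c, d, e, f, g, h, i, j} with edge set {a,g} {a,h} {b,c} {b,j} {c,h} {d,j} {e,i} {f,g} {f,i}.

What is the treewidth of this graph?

A width-1 tree decomposition is:
Bags: B1 = {e, i}  B2 = {f, i}  B3 = {f, g}  B4 = {a, g}  B5 = {a, h}  B6 = {c, h}  B7 = {b, c}  B8 = {b, j}  B9 = {d, j}
Tree: B1–B2, B2–B3, B3–B4, B4–B5, B5–B6, B6–B7, B7–B8, B8–B9
The largest bag has 2 vertices, giving width 1; this decomposition certifies tw(G) ≤ 1. Since G has at least one edge (e.g. e–i), it is not an edgeless graph, so tw(G) ≥ 1. The upper and lower bounds meet at 1, so that is the treewidth.

1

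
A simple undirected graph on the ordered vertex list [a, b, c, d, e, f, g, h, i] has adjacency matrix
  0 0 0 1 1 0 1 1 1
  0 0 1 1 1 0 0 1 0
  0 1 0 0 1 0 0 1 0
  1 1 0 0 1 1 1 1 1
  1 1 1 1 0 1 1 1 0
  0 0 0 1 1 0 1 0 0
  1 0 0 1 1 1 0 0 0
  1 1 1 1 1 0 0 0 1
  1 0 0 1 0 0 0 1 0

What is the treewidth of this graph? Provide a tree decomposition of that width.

The largest bag has 4 vertices, giving width 3; this decomposition certifies tw(G) ≤ 3. On the other hand G contains the 4-clique {a, d, e, g}. A clique must lie in a single bag of any decomposition, so no decomposition can have width below 3. Therefore the treewidth is 3.

Treewidth 3.
One such decomposition:
Bags: B1 = {b, d, e, h}  B2 = {a, d, e, h}  B3 = {a, d, e, g}  B4 = {d, e, f, g}  B5 = {b, c, e, h}  B6 = {a, d, h, i}
Tree: B1–B2, B2–B3, B3–B4, B1–B5, B2–B6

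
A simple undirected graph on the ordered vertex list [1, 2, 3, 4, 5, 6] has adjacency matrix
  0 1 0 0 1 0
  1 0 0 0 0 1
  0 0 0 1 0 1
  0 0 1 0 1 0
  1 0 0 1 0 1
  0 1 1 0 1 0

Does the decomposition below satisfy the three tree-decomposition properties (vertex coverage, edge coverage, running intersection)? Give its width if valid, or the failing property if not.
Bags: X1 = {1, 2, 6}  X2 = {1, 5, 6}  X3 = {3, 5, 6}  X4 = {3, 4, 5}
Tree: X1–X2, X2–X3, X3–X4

Checking the three conditions: (i) the bags cover all of {1, 2, 3, 4, 5, 6}; (ii) for each edge, some bag contains both endpoints; (iii) the bags containing any fixed vertex form a subtree. All hold, so the decomposition is valid with width 3 − 1 = 2.

Yes; width 2.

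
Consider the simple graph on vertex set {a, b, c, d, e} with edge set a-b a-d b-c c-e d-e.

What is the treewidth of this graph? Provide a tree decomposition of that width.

Every bag has size at most 3, so the width is 3 − 1 = 2 and tw(G) ≤ 2. The edges e–c–b–a–d–e form a cycle, so G is not a tree and its treewidth is at least 2. Combining the bounds, tw(G) = 2.

Treewidth 2.
One optimal decomposition is:
Bags: B1 = {b, c, e}  B2 = {a, b, e}  B3 = {a, d, e}
Tree: B1–B2, B2–B3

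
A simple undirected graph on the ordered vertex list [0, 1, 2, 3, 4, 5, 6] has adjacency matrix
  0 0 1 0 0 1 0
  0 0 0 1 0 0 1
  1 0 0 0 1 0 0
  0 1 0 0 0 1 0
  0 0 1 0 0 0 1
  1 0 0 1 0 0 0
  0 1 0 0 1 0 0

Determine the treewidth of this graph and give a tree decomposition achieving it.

The largest bag has 3 vertices, giving width 2; this decomposition certifies tw(G) ≤ 2. Since 0–5–3–1–6–4–2–0 is a cycle in G, G is not acyclic. Forests are exactly the graphs of treewidth ≤ 1, so tw(G) ≥ 2. Combining the bounds, tw(G) = 2.

Treewidth 2.
Bags: B1 = {0, 3, 5}  B2 = {0, 1, 3}  B3 = {0, 1, 6}  B4 = {0, 4, 6}  B5 = {0, 2, 4}
Tree: B1–B2, B2–B3, B3–B4, B4–B5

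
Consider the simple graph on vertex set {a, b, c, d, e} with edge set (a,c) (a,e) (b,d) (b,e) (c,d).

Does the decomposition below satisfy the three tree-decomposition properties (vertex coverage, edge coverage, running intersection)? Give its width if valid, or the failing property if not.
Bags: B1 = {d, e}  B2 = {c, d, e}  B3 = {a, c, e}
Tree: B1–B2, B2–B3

No — vertex b appears in no bag.

A tree decomposition must satisfy three properties: every vertex lies in some bag; for every edge, both endpoints lie together in some bag; and for every vertex, the bags containing it form a connected subtree. Here vertex b appears in no bag, so the decomposition is invalid.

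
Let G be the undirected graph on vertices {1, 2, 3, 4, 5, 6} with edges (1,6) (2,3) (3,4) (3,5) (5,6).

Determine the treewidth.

A width-1 tree decomposition is:
Bags: B1 = {3, 5}  B2 = {5, 6}  B3 = {3, 4}  B4 = {2, 3}  B5 = {1, 6}
Tree: B1–B2, B1–B3, B3–B4, B2–B5
Every bag has size at most 2, so the width is 2 − 1 = 1 and tw(G) ≤ 1. G has an edge, so its treewidth is at least 1. Hence tw(G) = 1 exactly.

1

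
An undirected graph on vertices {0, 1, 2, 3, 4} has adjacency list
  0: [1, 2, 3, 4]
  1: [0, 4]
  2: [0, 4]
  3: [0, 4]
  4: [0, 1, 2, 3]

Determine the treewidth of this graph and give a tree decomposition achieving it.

Treewidth 2.
Bags: B1 = {0, 3, 4}  B2 = {0, 1, 4}  B3 = {0, 2, 4}
Tree: B1–B2, B2–B3

Each bag holds 3 vertices, so the decomposition has width 2, which upper-bounds the treewidth. For the lower bound, the 3 vertices {0, 1, 4} are pairwise adjacent, and any tree decomposition puts a clique entirely inside one bag — forcing width ≥ 2. The upper and lower bounds meet at 2, so that is the treewidth.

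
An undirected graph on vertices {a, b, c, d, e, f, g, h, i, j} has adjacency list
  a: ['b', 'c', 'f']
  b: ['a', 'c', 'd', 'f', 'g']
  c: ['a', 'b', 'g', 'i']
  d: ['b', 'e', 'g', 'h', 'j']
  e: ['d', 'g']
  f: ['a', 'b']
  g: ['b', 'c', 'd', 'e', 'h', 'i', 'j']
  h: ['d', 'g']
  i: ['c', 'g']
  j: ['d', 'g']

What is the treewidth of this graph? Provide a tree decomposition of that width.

Treewidth 2.
One such decomposition:
Bags: B1 = {b, d, g}  B2 = {b, c, g}  B3 = {d, g, h}  B4 = {d, g, j}  B5 = {a, b, c}  B6 = {a, b, f}  B7 = {c, g, i}  B8 = {d, e, g}
Tree: B1–B2, B1–B3, B1–B4, B2–B5, B5–B6, B2–B7, B1–B8

Each bag holds 3 vertices, so the decomposition has width 2, which upper-bounds the treewidth. Conversely, {d, g, j} is a clique of size 3, and the vertices of any clique must share a bag in every tree decomposition; so some bag has ≥ 3 vertices and tw(G) ≥ 2. The upper and lower bounds meet at 2, so that is the treewidth.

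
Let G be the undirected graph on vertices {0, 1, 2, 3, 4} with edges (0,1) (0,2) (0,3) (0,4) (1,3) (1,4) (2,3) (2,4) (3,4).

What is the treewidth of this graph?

A width-3 tree decomposition is:
Bags: B1 = {0, 2, 3, 4}  B2 = {0, 1, 3, 4}
Tree: B1–B2
Each bag holds 4 vertices, so the decomposition has width 3, which upper-bounds the treewidth. Conversely, {0, 1, 3, 4} is a clique of size 4, and the vertices of any clique must share a bag in every tree decomposition; so some bag has ≥ 4 vertices and tw(G) ≥ 3. Therefore the treewidth is 3.

3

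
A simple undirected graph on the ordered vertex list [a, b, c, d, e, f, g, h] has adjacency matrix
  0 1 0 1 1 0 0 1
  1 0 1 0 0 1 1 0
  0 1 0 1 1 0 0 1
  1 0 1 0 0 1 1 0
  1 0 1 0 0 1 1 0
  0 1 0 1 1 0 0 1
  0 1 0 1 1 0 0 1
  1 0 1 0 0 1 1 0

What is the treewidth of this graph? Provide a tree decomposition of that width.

Each bag holds 5 vertices, so the decomposition has width 4, which upper-bounds the treewidth. For the lower bound: the 5 vertex sets {d,g}, {c,e}, {f,h}, {b}, {a} are disjoint, each induces a connected subgraph, and every pair is joined by at least one edge of G. Contracting each set to a single vertex therefore yields K_{5} as a minor, and since treewidth is minor-monotone, tw(G) ≥ tw(K_{5}) = 4. Hence tw(G) = 4 exactly.

Treewidth 4.
One optimal decomposition is:
Bags: B1 = {b, d, e, g, h}  B2 = {b, c, d, e, h}  B3 = {b, d, e, f, h}  B4 = {a, b, d, e, h}
Tree: B1–B2, B2–B3, B3–B4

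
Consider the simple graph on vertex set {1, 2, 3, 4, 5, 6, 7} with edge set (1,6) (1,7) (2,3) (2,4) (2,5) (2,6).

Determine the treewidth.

1

A width-1 tree decomposition is:
Bags: B1 = {2, 4}  B2 = {2, 6}  B3 = {1, 6}  B4 = {1, 7}  B5 = {2, 5}  B6 = {2, 3}
Tree: B1–B2, B2–B3, B3–B4, B2–B5, B2–B6
Every bag has size at most 2, so the width is 2 − 1 = 1 and tw(G) ≤ 1. G has an edge, so its treewidth is at least 1. The upper and lower bounds meet at 1, so that is the treewidth.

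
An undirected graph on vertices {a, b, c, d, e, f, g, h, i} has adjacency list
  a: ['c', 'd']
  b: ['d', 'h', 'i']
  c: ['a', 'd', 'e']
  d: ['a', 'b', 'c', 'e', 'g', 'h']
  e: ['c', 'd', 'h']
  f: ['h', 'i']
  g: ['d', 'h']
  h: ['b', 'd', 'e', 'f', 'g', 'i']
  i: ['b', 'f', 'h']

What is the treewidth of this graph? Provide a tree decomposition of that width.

Every bag has size at most 3, so the width is 3 − 1 = 2 and tw(G) ≤ 2. Conversely, {d, g, h} is a clique of size 3, and the vertices of any clique must share a bag in every tree decomposition; so some bag has ≥ 3 vertices and tw(G) ≥ 2. Combining the bounds, tw(G) = 2.

Treewidth 2.
One such decomposition:
Bags: B1 = {b, h, i}  B2 = {f, h, i}  B3 = {b, d, h}  B4 = {d, e, h}  B5 = {d, g, h}  B6 = {c, d, e}  B7 = {a, c, d}
Tree: B1–B2, B1–B3, B3–B4, B4–B5, B4–B6, B6–B7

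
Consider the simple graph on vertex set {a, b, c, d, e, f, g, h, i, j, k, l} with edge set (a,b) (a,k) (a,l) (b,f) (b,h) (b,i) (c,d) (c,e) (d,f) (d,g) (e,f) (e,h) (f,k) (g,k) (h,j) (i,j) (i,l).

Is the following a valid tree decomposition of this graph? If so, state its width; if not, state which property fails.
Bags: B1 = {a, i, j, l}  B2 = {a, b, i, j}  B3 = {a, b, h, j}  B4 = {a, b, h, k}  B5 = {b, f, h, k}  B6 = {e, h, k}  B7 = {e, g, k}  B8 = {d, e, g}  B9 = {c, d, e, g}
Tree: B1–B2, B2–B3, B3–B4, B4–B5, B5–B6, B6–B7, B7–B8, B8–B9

No — edge (f,e) lies in no bag.

A tree decomposition must satisfy three properties: every vertex lies in some bag; for every edge, both endpoints lie together in some bag; and for every vertex, the bags containing it form a connected subtree. Here edge (f,e) lies in no bag, so the decomposition is invalid.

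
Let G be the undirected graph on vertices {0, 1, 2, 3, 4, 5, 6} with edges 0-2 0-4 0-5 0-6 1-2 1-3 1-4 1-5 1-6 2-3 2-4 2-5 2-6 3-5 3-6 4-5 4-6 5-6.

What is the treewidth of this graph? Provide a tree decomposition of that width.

Treewidth 4.
Bags: B1 = {1, 2, 3, 5, 6}  B2 = {1, 2, 4, 5, 6}  B3 = {0, 2, 4, 5, 6}
Tree: B1–B2, B2–B3

Every bag has size at most 5, so the width is 5 − 1 = 4 and tw(G) ≤ 4. For the lower bound, the 5 vertices {0, 2, 4, 5, 6} are pairwise adjacent, and any tree decomposition puts a clique entirely inside one bag — forcing width ≥ 4. Therefore the treewidth is 4.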